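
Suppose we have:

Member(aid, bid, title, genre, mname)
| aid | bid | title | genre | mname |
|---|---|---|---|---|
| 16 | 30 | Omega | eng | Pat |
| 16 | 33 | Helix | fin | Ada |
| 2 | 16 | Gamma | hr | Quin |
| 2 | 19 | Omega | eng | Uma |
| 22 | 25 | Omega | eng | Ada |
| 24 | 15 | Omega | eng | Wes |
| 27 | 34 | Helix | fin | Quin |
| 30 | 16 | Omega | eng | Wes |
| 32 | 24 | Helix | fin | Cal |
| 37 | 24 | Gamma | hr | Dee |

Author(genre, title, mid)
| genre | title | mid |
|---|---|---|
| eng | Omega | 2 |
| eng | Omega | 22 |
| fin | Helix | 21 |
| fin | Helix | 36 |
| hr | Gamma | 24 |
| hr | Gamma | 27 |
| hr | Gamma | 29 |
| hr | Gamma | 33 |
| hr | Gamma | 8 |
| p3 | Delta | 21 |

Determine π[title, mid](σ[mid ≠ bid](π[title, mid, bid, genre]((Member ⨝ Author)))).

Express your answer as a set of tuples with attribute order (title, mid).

{(Gamma, 24), (Gamma, 27), (Gamma, 29), (Gamma, 33), (Gamma, 8), (Helix, 21), (Helix, 36), (Omega, 2), (Omega, 22)}

Natural join on title, genre: {(16, 30, Omega, eng, Pat, 2), (16, 30, Omega, eng, Pat, 22), (16, 33, Helix, fin, Ada, 21), (16, 33, Helix, fin, Ada, 36), (2, 16, Gamma, hr, Quin, 24), (2, 16, Gamma, hr, Quin, 27), (2, 16, Gamma, hr, Quin, 29), (2, 16, Gamma, hr, Quin, 33), (2, 16, Gamma, hr, Quin, 8), (2, 19, Omega, eng, Uma, 2), (2, 19, Omega, eng, Uma, 22), (22, 25, Omega, eng, Ada, 2), (22, 25, Omega, eng, Ada, 22), (24, 15, Omega, eng, Wes, 2), (24, 15, Omega, eng, Wes, 22), (27, 34, Helix, fin, Quin, 21), (27, 34, Helix, fin, Quin, 36), (30, 16, Omega, eng, Wes, 2), (30, 16, Omega, eng, Wes, 22), (32, 24, Helix, fin, Cal, 21), (32, 24, Helix, fin, Cal, 36), (37, 24, Gamma, hr, Dee, 24), (37, 24, Gamma, hr, Dee, 27), (37, 24, Gamma, hr, Dee, 29), (37, 24, Gamma, hr, Dee, 33), (37, 24, Gamma, hr, Dee, 8)}
π_{title, mid, bid, genre} gives {(Gamma, 24, 16, hr), (Gamma, 24, 24, hr), (Gamma, 27, 16, hr), (Gamma, 27, 24, hr), (Gamma, 29, 16, hr), (Gamma, 29, 24, hr), (Gamma, 33, 16, hr), (Gamma, 33, 24, hr), (Gamma, 8, 16, hr), (Gamma, 8, 24, hr), (Helix, 21, 24, fin), (Helix, 21, 33, fin), (Helix, 21, 34, fin), (Helix, 36, 24, fin), (Helix, 36, 33, fin), (Helix, 36, 34, fin), (Omega, 2, 15, eng), (Omega, 2, 16, eng), (Omega, 2, 19, eng), (Omega, 2, 25, eng), (Omega, 2, 30, eng), (Omega, 22, 15, eng), (Omega, 22, 16, eng), (Omega, 22, 19, eng), (Omega, 22, 25, eng), (Omega, 22, 30, eng)}.
σ[mid ≠ bid]: keep tuples satisfying mid ≠ bid → {(Gamma, 24, 16, hr), (Gamma, 27, 16, hr), (Gamma, 27, 24, hr), (Gamma, 29, 16, hr), (Gamma, 29, 24, hr), (Gamma, 33, 16, hr), (Gamma, 33, 24, hr), (Gamma, 8, 16, hr), (Gamma, 8, 24, hr), (Helix, 21, 24, fin), (Helix, 21, 33, fin), (Helix, 21, 34, fin), (Helix, 36, 24, fin), (Helix, 36, 33, fin), (Helix, 36, 34, fin), (Omega, 2, 15, eng), (Omega, 2, 16, eng), (Omega, 2, 19, eng), (Omega, 2, 25, eng), (Omega, 2, 30, eng), (Omega, 22, 15, eng), (Omega, 22, 16, eng), (Omega, 22, 19, eng), (Omega, 22, 25, eng), (Omega, 22, 30, eng)}
π_{title, mid} gives {(Gamma, 24), (Gamma, 27), (Gamma, 29), (Gamma, 33), (Gamma, 8), (Helix, 21), (Helix, 36), (Omega, 2), (Omega, 22)} (16 duplicate(s) eliminated).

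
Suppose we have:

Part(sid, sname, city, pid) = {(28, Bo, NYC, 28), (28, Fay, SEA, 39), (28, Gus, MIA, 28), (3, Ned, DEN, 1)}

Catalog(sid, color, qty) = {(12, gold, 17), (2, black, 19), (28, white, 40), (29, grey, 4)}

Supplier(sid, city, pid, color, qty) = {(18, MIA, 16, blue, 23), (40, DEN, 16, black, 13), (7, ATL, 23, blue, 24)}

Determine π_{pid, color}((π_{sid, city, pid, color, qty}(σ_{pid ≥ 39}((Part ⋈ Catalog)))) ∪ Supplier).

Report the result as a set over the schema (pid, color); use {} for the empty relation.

{(16, black), (16, blue), (23, blue), (39, white)}

Natural join on sid: {(28, Bo, NYC, 28, white, 40), (28, Fay, SEA, 39, white, 40), (28, Gus, MIA, 28, white, 40)}
Selection pid ≥ 39: {(28, Fay, SEA, 39, white, 40)}
π[sid, city, pid, color, qty]: project onto (sid, city, pid, color, qty) → {(28, SEA, 39, white, 40)}
Taking the union: {(18, MIA, 16, blue, 23), (28, SEA, 39, white, 40), (40, DEN, 16, black, 13), (7, ATL, 23, blue, 24)}
π[pid, color]: project onto (pid, color) → {(16, black), (16, blue), (23, blue), (39, white)}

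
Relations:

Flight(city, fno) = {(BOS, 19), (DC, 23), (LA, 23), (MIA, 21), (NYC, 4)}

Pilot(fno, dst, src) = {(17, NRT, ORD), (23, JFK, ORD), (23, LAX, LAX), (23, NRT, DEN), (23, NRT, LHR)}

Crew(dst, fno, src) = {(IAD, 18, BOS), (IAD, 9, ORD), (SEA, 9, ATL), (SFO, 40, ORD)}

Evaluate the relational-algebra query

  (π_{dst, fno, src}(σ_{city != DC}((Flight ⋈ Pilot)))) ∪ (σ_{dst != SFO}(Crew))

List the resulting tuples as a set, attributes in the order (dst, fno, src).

{(IAD, 18, BOS), (IAD, 9, ORD), (JFK, 23, ORD), (LAX, 23, LAX), (NRT, 23, DEN), (NRT, 23, LHR), (SEA, 9, ATL)}

Joining Flight and Pilot on fno yields {(DC, 23, JFK, ORD), (DC, 23, LAX, LAX), (DC, 23, NRT, DEN), (DC, 23, NRT, LHR), (LA, 23, JFK, ORD), (LA, 23, LAX, LAX), (LA, 23, NRT, DEN), (LA, 23, NRT, LHR)}.
Selection city != DC: {(LA, 23, JFK, ORD), (LA, 23, LAX, LAX), (LA, 23, NRT, DEN), (LA, 23, NRT, LHR)}
Projecting to dst, fno, src: {(JFK, 23, ORD), (LAX, 23, LAX), (NRT, 23, DEN), (NRT, 23, LHR)}
Selection dst != SFO: {(IAD, 18, BOS), (IAD, 9, ORD), (SEA, 9, ATL)}
Set union of the two operands is {(IAD, 18, BOS), (IAD, 9, ORD), (JFK, 23, ORD), (LAX, 23, LAX), (NRT, 23, DEN), (NRT, 23, LHR), (SEA, 9, ATL)}.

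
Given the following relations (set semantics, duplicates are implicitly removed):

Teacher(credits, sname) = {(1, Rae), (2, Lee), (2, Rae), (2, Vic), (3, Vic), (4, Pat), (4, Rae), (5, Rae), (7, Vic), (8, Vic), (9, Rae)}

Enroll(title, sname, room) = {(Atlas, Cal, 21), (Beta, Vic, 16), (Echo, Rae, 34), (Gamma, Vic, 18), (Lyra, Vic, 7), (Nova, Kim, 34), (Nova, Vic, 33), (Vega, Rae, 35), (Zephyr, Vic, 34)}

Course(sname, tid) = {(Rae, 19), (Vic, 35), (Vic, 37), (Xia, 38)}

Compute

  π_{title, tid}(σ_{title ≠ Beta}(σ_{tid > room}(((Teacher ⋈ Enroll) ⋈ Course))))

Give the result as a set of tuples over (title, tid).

Joining Teacher and Enroll on sname yields {(1, Rae, Echo, 34), (1, Rae, Vega, 35), (2, Rae, Echo, 34), (2, Rae, Vega, 35), (2, Vic, Beta, 16), (2, Vic, Gamma, 18), (2, Vic, Lyra, 7), (2, Vic, Nova, 33), (2, Vic, Zephyr, 34), (3, Vic, Beta, 16), (3, Vic, Gamma, 18), (3, Vic, Lyra, 7), (3, Vic, Nova, 33), (3, Vic, Zephyr, 34), (4, Rae, Echo, 34), (4, Rae, Vega, 35), (5, Rae, Echo, 34), (5, Rae, Vega, 35), (7, Vic, Beta, 16), (7, Vic, Gamma, 18), (7, Vic, Lyra, 7), (7, Vic, Nova, 33), (7, Vic, Zephyr, 34), (8, Vic, Beta, 16), (8, Vic, Gamma, 18), (8, Vic, Lyra, 7), (8, Vic, Nova, 33), (8, Vic, Zephyr, 34), (9, Rae, Echo, 34), (9, Rae, Vega, 35)}.
Joining (Teacher ⋈ Enroll) and Course on sname yields {(1, Rae, Echo, 34, 19), (1, Rae, Vega, 35, 19), (2, Rae, Echo, 34, 19), (2, Rae, Vega, 35, 19), (2, Vic, Beta, 16, 35), (2, Vic, Beta, 16, 37), (2, Vic, Gamma, 18, 35), (2, Vic, Gamma, 18, 37), (2, Vic, Lyra, 7, 35), (2, Vic, Lyra, 7, 37), (2, Vic, Nova, 33, 35), (2, Vic, Nova, 33, 37), (2, Vic, Zephyr, 34, 35), (2, Vic, Zephyr, 34, 37), (3, Vic, Beta, 16, 35), (3, Vic, Beta, 16, 37), (3, Vic, Gamma, 18, 35), (3, Vic, Gamma, 18, 37), (3, Vic, Lyra, 7, 35), (3, Vic, Lyra, 7, 37), (3, Vic, Nova, 33, 35), (3, Vic, Nova, 33, 37), (3, Vic, Zephyr, 34, 35), (3, Vic, Zephyr, 34, 37), (4, Rae, Echo, 34, 19), (4, Rae, Vega, 35, 19), (5, Rae, Echo, 34, 19), (5, Rae, Vega, 35, 19), (7, Vic, Beta, 16, 35), (7, Vic, Beta, 16, 37), (7, Vic, Gamma, 18, 35), (7, Vic, Gamma, 18, 37), (7, Vic, Lyra, 7, 35), (7, Vic, Lyra, 7, 37), (7, Vic, Nova, 33, 35), (7, Vic, Nova, 33, 37), (7, Vic, Zephyr, 34, 35), (7, Vic, Zephyr, 34, 37), (8, Vic, Beta, 16, 35), (8, Vic, Beta, 16, 37), (8, Vic, Gamma, 18, 35), (8, Vic, Gamma, 18, 37), (8, Vic, Lyra, 7, 35), (8, Vic, Lyra, 7, 37), (8, Vic, Nova, 33, 35), (8, Vic, Nova, 33, 37), (8, Vic, Zephyr, 34, 35), (8, Vic, Zephyr, 34, 37), (9, Rae, Echo, 34, 19), (9, Rae, Vega, 35, 19)}.
Selection tid > room: {(2, Vic, Beta, 16, 35), (2, Vic, Beta, 16, 37), (2, Vic, Gamma, 18, 35), (2, Vic, Gamma, 18, 37), (2, Vic, Lyra, 7, 35), (2, Vic, Lyra, 7, 37), (2, Vic, Nova, 33, 35), (2, Vic, Nova, 33, 37), (2, Vic, Zephyr, 34, 35), (2, Vic, Zephyr, 34, 37), (3, Vic, Beta, 16, 35), (3, Vic, Beta, 16, 37), (3, Vic, Gamma, 18, 35), (3, Vic, Gamma, 18, 37), (3, Vic, Lyra, 7, 35), (3, Vic, Lyra, 7, 37), (3, Vic, Nova, 33, 35), (3, Vic, Nova, 33, 37), (3, Vic, Zephyr, 34, 35), (3, Vic, Zephyr, 34, 37), (7, Vic, Beta, 16, 35), (7, Vic, Beta, 16, 37), (7, Vic, Gamma, 18, 35), (7, Vic, Gamma, 18, 37), (7, Vic, Lyra, 7, 35), (7, Vic, Lyra, 7, 37), (7, Vic, Nova, 33, 35), (7, Vic, Nova, 33, 37), (7, Vic, Zephyr, 34, 35), (7, Vic, Zephyr, 34, 37), (8, Vic, Beta, 16, 35), (8, Vic, Beta, 16, 37), (8, Vic, Gamma, 18, 35), (8, Vic, Gamma, 18, 37), (8, Vic, Lyra, 7, 35), (8, Vic, Lyra, 7, 37), (8, Vic, Nova, 33, 35), (8, Vic, Nova, 33, 37), (8, Vic, Zephyr, 34, 35), (8, Vic, Zephyr, 34, 37)}
Selection title ≠ Beta: {(2, Vic, Gamma, 18, 35), (2, Vic, Gamma, 18, 37), (2, Vic, Lyra, 7, 35), (2, Vic, Lyra, 7, 37), (2, Vic, Nova, 33, 35), (2, Vic, Nova, 33, 37), (2, Vic, Zephyr, 34, 35), (2, Vic, Zephyr, 34, 37), (3, Vic, Gamma, 18, 35), (3, Vic, Gamma, 18, 37), (3, Vic, Lyra, 7, 35), (3, Vic, Lyra, 7, 37), (3, Vic, Nova, 33, 35), (3, Vic, Nova, 33, 37), (3, Vic, Zephyr, 34, 35), (3, Vic, Zephyr, 34, 37), (7, Vic, Gamma, 18, 35), (7, Vic, Gamma, 18, 37), (7, Vic, Lyra, 7, 35), (7, Vic, Lyra, 7, 37), (7, Vic, Nova, 33, 35), (7, Vic, Nova, 33, 37), (7, Vic, Zephyr, 34, 35), (7, Vic, Zephyr, 34, 37), (8, Vic, Gamma, 18, 35), (8, Vic, Gamma, 18, 37), (8, Vic, Lyra, 7, 35), (8, Vic, Lyra, 7, 37), (8, Vic, Nova, 33, 35), (8, Vic, Nova, 33, 37), (8, Vic, Zephyr, 34, 35), (8, Vic, Zephyr, 34, 37)}
π[title, tid]: project onto (title, tid) (24 duplicate(s) eliminated) → {(Gamma, 35), (Gamma, 37), (Lyra, 35), (Lyra, 37), (Nova, 35), (Nova, 37), (Zephyr, 35), (Zephyr, 37)}

{(Gamma, 35), (Gamma, 37), (Lyra, 35), (Lyra, 37), (Nova, 35), (Nova, 37), (Zephyr, 35), (Zephyr, 37)}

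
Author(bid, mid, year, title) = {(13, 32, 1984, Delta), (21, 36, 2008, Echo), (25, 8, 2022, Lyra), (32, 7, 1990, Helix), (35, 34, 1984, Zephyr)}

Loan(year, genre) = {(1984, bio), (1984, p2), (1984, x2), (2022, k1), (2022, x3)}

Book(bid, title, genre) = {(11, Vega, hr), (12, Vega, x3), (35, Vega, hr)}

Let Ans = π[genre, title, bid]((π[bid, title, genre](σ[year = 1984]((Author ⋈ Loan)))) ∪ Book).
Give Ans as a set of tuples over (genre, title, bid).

Author ⋈ Loan (natural join on year): {(13, 32, 1984, Delta, bio), (13, 32, 1984, Delta, p2), (13, 32, 1984, Delta, x2), (25, 8, 2022, Lyra, k1), (25, 8, 2022, Lyra, x3), (35, 34, 1984, Zephyr, bio), (35, 34, 1984, Zephyr, p2), (35, 34, 1984, Zephyr, x2)}
Selection year = 1984: {(13, 32, 1984, Delta, bio), (13, 32, 1984, Delta, p2), (13, 32, 1984, Delta, x2), (35, 34, 1984, Zephyr, bio), (35, 34, 1984, Zephyr, p2), (35, 34, 1984, Zephyr, x2)}
Keep only column(s) bid, title, genre: {(13, Delta, bio), (13, Delta, p2), (13, Delta, x2), (35, Zephyr, bio), (35, Zephyr, p2), (35, Zephyr, x2)}
Taking the union: {(11, Vega, hr), (12, Vega, x3), (13, Delta, bio), (13, Delta, p2), (13, Delta, x2), (35, Vega, hr), (35, Zephyr, bio), (35, Zephyr, p2), (35, Zephyr, x2)}
Keep only column(s) genre, title, bid: {(bio, Delta, 13), (bio, Zephyr, 35), (hr, Vega, 11), (hr, Vega, 35), (p2, Delta, 13), (p2, Zephyr, 35), (x2, Delta, 13), (x2, Zephyr, 35), (x3, Vega, 12)}

{(bio, Delta, 13), (bio, Zephyr, 35), (hr, Vega, 11), (hr, Vega, 35), (p2, Delta, 13), (p2, Zephyr, 35), (x2, Delta, 13), (x2, Zephyr, 35), (x3, Vega, 12)}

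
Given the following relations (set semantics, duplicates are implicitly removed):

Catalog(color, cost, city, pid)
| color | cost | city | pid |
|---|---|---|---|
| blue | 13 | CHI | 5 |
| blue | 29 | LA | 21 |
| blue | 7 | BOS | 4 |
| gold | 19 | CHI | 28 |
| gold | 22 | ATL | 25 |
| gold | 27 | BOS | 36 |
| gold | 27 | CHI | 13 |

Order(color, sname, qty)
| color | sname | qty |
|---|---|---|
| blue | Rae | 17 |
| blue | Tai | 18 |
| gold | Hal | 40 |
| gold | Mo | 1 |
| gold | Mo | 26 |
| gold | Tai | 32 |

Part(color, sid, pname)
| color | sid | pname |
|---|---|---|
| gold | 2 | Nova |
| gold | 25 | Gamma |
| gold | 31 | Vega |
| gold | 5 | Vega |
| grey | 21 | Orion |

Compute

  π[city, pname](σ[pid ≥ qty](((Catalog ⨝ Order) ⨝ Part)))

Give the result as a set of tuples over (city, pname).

{(ATL, Gamma), (ATL, Nova), (ATL, Vega), (BOS, Gamma), (BOS, Nova), (BOS, Vega), (CHI, Gamma), (CHI, Nova), (CHI, Vega)}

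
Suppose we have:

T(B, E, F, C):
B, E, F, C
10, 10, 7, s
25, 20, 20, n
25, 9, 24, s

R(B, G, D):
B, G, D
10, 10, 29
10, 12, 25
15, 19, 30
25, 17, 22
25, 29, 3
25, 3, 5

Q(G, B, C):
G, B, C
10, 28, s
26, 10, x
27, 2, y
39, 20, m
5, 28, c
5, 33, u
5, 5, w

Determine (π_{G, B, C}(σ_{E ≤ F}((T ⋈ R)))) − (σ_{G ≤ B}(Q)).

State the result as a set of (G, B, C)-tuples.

{(17, 25, n), (17, 25, s), (29, 25, n), (29, 25, s), (3, 25, n), (3, 25, s)}

Joining T and R on B yields {(10, 10, 7, s, 10, 29), (10, 10, 7, s, 12, 25), (25, 20, 20, n, 17, 22), (25, 20, 20, n, 29, 3), (25, 20, 20, n, 3, 5), (25, 9, 24, s, 17, 22), (25, 9, 24, s, 29, 3), (25, 9, 24, s, 3, 5)}.
Filtering on E ≤ F leaves {(25, 20, 20, n, 17, 22), (25, 20, 20, n, 29, 3), (25, 20, 20, n, 3, 5), (25, 9, 24, s, 17, 22), (25, 9, 24, s, 29, 3), (25, 9, 24, s, 3, 5)}.
Projecting to G, B, C: {(17, 25, n), (17, 25, s), (29, 25, n), (29, 25, s), (3, 25, n), (3, 25, s)}
Filtering on G ≤ B leaves {(10, 28, s), (5, 28, c), (5, 33, u), (5, 5, w)}.
Taking the difference: {(17, 25, n), (17, 25, s), (29, 25, n), (29, 25, s), (3, 25, n), (3, 25, s)}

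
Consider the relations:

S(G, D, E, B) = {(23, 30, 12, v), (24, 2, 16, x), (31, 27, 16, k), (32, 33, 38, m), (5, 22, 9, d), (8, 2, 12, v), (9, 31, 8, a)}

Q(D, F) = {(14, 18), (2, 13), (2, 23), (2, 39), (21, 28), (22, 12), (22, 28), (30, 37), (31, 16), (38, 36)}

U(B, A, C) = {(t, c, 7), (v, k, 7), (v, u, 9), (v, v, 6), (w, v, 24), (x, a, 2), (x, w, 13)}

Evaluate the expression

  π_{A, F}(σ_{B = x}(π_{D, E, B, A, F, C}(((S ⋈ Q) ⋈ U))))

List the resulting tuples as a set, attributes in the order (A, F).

S ⋈ Q (natural join on D): {(23, 30, 12, v, 37), (24, 2, 16, x, 13), (24, 2, 16, x, 23), (24, 2, 16, x, 39), (5, 22, 9, d, 12), (5, 22, 9, d, 28), (8, 2, 12, v, 13), (8, 2, 12, v, 23), (8, 2, 12, v, 39), (9, 31, 8, a, 16)}
(S ⋈ Q) ⋈ U (natural join on B): {(23, 30, 12, v, 37, k, 7), (23, 30, 12, v, 37, u, 9), (23, 30, 12, v, 37, v, 6), (24, 2, 16, x, 13, a, 2), (24, 2, 16, x, 13, w, 13), (24, 2, 16, x, 23, a, 2), (24, 2, 16, x, 23, w, 13), (24, 2, 16, x, 39, a, 2), (24, 2, 16, x, 39, w, 13), (8, 2, 12, v, 13, k, 7), (8, 2, 12, v, 13, u, 9), (8, 2, 12, v, 13, v, 6), (8, 2, 12, v, 23, k, 7), (8, 2, 12, v, 23, u, 9), (8, 2, 12, v, 23, v, 6), (8, 2, 12, v, 39, k, 7), (8, 2, 12, v, 39, u, 9), (8, 2, 12, v, 39, v, 6)}
π_{D, E, B, A, F, C} gives {(2, 12, v, k, 13, 7), (2, 12, v, k, 23, 7), (2, 12, v, k, 39, 7), (2, 12, v, u, 13, 9), (2, 12, v, u, 23, 9), (2, 12, v, u, 39, 9), (2, 12, v, v, 13, 6), (2, 12, v, v, 23, 6), (2, 12, v, v, 39, 6), (2, 16, x, a, 13, 2), (2, 16, x, a, 23, 2), (2, 16, x, a, 39, 2), (2, 16, x, w, 13, 13), (2, 16, x, w, 23, 13), (2, 16, x, w, 39, 13), (30, 12, v, k, 37, 7), (30, 12, v, u, 37, 9), (30, 12, v, v, 37, 6)}.
Apply σ_{B = x}; surviving tuples: {(2, 16, x, a, 13, 2), (2, 16, x, a, 23, 2), (2, 16, x, a, 39, 2), (2, 16, x, w, 13, 13), (2, 16, x, w, 23, 13), (2, 16, x, w, 39, 13)}
π_{A, F} gives {(a, 13), (a, 23), (a, 39), (w, 13), (w, 23), (w, 39)}.

{(a, 13), (a, 23), (a, 39), (w, 13), (w, 23), (w, 39)}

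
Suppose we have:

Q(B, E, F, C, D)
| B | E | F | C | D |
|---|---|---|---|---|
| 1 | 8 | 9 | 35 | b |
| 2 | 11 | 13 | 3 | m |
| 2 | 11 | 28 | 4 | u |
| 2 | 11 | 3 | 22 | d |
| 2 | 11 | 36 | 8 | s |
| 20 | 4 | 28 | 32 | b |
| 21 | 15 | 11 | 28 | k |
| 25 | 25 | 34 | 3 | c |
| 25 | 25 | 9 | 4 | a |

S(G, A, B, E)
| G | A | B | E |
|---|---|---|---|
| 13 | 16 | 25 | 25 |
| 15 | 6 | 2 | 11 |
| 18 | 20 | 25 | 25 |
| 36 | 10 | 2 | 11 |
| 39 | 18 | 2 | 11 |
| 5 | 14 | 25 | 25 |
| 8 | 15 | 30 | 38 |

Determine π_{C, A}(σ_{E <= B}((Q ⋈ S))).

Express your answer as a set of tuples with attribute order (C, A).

{(3, 14), (3, 16), (3, 20), (4, 14), (4, 16), (4, 20)}

Q ⋈ S (natural join on B, E): {(2, 11, 13, 3, m, 15, 6), (2, 11, 13, 3, m, 36, 10), (2, 11, 13, 3, m, 39, 18), (2, 11, 28, 4, u, 15, 6), (2, 11, 28, 4, u, 36, 10), (2, 11, 28, 4, u, 39, 18), (2, 11, 3, 22, d, 15, 6), (2, 11, 3, 22, d, 36, 10), (2, 11, 3, 22, d, 39, 18), (2, 11, 36, 8, s, 15, 6), (2, 11, 36, 8, s, 36, 10), (2, 11, 36, 8, s, 39, 18), (25, 25, 34, 3, c, 13, 16), (25, 25, 34, 3, c, 18, 20), (25, 25, 34, 3, c, 5, 14), (25, 25, 9, 4, a, 13, 16), (25, 25, 9, 4, a, 18, 20), (25, 25, 9, 4, a, 5, 14)}
Apply σ_{E <= B}; surviving tuples: {(25, 25, 34, 3, c, 13, 16), (25, 25, 34, 3, c, 18, 20), (25, 25, 34, 3, c, 5, 14), (25, 25, 9, 4, a, 13, 16), (25, 25, 9, 4, a, 18, 20), (25, 25, 9, 4, a, 5, 14)}
Keep only column(s) C, A: {(3, 14), (3, 16), (3, 20), (4, 14), (4, 16), (4, 20)}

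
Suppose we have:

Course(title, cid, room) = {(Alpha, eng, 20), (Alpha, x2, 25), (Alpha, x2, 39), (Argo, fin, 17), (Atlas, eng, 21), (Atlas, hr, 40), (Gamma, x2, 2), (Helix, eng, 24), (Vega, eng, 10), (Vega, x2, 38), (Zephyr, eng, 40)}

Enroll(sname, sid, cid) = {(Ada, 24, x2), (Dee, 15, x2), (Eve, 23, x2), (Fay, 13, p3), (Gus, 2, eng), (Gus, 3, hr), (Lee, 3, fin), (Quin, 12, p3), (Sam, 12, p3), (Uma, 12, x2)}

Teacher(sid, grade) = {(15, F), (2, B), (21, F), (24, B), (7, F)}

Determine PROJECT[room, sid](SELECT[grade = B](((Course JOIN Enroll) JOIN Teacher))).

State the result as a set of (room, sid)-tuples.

{(10, 2), (2, 24), (20, 2), (21, 2), (24, 2), (25, 24), (38, 24), (39, 24), (40, 2)}

Joining Course and Enroll on cid yields {(Alpha, eng, 20, Gus, 2), (Alpha, x2, 25, Ada, 24), (Alpha, x2, 25, Dee, 15), (Alpha, x2, 25, Eve, 23), (Alpha, x2, 25, Uma, 12), (Alpha, x2, 39, Ada, 24), (Alpha, x2, 39, Dee, 15), (Alpha, x2, 39, Eve, 23), (Alpha, x2, 39, Uma, 12), (Argo, fin, 17, Lee, 3), (Atlas, eng, 21, Gus, 2), (Atlas, hr, 40, Gus, 3), (Gamma, x2, 2, Ada, 24), (Gamma, x2, 2, Dee, 15), (Gamma, x2, 2, Eve, 23), (Gamma, x2, 2, Uma, 12), (Helix, eng, 24, Gus, 2), (Vega, eng, 10, Gus, 2), (Vega, x2, 38, Ada, 24), (Vega, x2, 38, Dee, 15), (Vega, x2, 38, Eve, 23), (Vega, x2, 38, Uma, 12), (Zephyr, eng, 40, Gus, 2)}.
Joining (Course JOIN Enroll) and Teacher on sid yields {(Alpha, eng, 20, Gus, 2, B), (Alpha, x2, 25, Ada, 24, B), (Alpha, x2, 25, Dee, 15, F), (Alpha, x2, 39, Ada, 24, B), (Alpha, x2, 39, Dee, 15, F), (Atlas, eng, 21, Gus, 2, B), (Gamma, x2, 2, Ada, 24, B), (Gamma, x2, 2, Dee, 15, F), (Helix, eng, 24, Gus, 2, B), (Vega, eng, 10, Gus, 2, B), (Vega, x2, 38, Ada, 24, B), (Vega, x2, 38, Dee, 15, F), (Zephyr, eng, 40, Gus, 2, B)}.
σ[grade = B]: keep tuples satisfying grade = B → {(Alpha, eng, 20, Gus, 2, B), (Alpha, x2, 25, Ada, 24, B), (Alpha, x2, 39, Ada, 24, B), (Atlas, eng, 21, Gus, 2, B), (Gamma, x2, 2, Ada, 24, B), (Helix, eng, 24, Gus, 2, B), (Vega, eng, 10, Gus, 2, B), (Vega, x2, 38, Ada, 24, B), (Zephyr, eng, 40, Gus, 2, B)}
π[room, sid]: project onto (room, sid) → {(10, 2), (2, 24), (20, 2), (21, 2), (24, 2), (25, 24), (38, 24), (39, 24), (40, 2)}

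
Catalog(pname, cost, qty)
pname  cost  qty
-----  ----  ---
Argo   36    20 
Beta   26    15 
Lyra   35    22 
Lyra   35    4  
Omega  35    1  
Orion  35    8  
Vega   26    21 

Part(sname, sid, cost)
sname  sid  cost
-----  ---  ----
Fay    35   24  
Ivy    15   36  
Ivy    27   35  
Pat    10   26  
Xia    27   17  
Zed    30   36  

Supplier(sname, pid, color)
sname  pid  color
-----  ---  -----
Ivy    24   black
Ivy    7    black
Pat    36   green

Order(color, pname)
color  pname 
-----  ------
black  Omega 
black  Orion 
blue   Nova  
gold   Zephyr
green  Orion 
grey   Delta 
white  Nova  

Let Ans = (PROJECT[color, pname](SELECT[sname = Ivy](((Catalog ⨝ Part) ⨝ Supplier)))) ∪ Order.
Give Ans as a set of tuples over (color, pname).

Catalog ⋈ Part (natural join on cost): {(Argo, 36, 20, Ivy, 15), (Argo, 36, 20, Zed, 30), (Beta, 26, 15, Pat, 10), (Lyra, 35, 22, Ivy, 27), (Lyra, 35, 4, Ivy, 27), (Omega, 35, 1, Ivy, 27), (Orion, 35, 8, Ivy, 27), (Vega, 26, 21, Pat, 10)}
(Catalog ⨝ Part) ⋈ Supplier (natural join on sname): {(Argo, 36, 20, Ivy, 15, 24, black), (Argo, 36, 20, Ivy, 15, 7, black), (Beta, 26, 15, Pat, 10, 36, green), (Lyra, 35, 22, Ivy, 27, 24, black), (Lyra, 35, 22, Ivy, 27, 7, black), (Lyra, 35, 4, Ivy, 27, 24, black), (Lyra, 35, 4, Ivy, 27, 7, black), (Omega, 35, 1, Ivy, 27, 24, black), (Omega, 35, 1, Ivy, 27, 7, black), (Orion, 35, 8, Ivy, 27, 24, black), (Orion, 35, 8, Ivy, 27, 7, black), (Vega, 26, 21, Pat, 10, 36, green)}
Selection sname = Ivy: {(Argo, 36, 20, Ivy, 15, 24, black), (Argo, 36, 20, Ivy, 15, 7, black), (Lyra, 35, 22, Ivy, 27, 24, black), (Lyra, 35, 22, Ivy, 27, 7, black), (Lyra, 35, 4, Ivy, 27, 24, black), (Lyra, 35, 4, Ivy, 27, 7, black), (Omega, 35, 1, Ivy, 27, 24, black), (Omega, 35, 1, Ivy, 27, 7, black), (Orion, 35, 8, Ivy, 27, 24, black), (Orion, 35, 8, Ivy, 27, 7, black)}
Keep only column(s) color, pname (6 duplicate(s) eliminated): {(black, Argo), (black, Lyra), (black, Omega), (black, Orion)}
Union: {(black, Argo), (black, Lyra), (black, Omega), (black, Orion)} with {(black, Omega), (black, Orion), (blue, Nova), (gold, Zephyr), (green, Orion), (grey, Delta), (white, Nova)} → {(black, Argo), (black, Lyra), (black, Omega), (black, Orion), (blue, Nova), (gold, Zephyr), (green, Orion), (grey, Delta), (white, Nova)}

{(black, Argo), (black, Lyra), (black, Omega), (black, Orion), (blue, Nova), (gold, Zephyr), (green, Orion), (grey, Delta), (white, Nova)}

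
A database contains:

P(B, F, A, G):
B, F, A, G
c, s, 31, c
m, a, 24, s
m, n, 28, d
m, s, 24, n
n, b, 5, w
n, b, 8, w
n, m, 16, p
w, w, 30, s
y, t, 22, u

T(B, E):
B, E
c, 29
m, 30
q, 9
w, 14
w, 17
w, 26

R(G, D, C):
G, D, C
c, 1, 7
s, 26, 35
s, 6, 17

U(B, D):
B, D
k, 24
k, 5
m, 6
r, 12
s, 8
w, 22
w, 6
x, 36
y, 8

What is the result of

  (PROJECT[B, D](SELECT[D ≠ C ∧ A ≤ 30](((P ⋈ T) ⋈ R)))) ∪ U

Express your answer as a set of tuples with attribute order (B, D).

Joining P and T on B yields {(c, s, 31, c, 29), (m, a, 24, s, 30), (m, n, 28, d, 30), (m, s, 24, n, 30), (w, w, 30, s, 14), (w, w, 30, s, 17), (w, w, 30, s, 26)}.
Joining (P ⋈ T) and R on G yields {(c, s, 31, c, 29, 1, 7), (m, a, 24, s, 30, 26, 35), (m, a, 24, s, 30, 6, 17), (w, w, 30, s, 14, 26, 35), (w, w, 30, s, 14, 6, 17), (w, w, 30, s, 17, 26, 35), (w, w, 30, s, 17, 6, 17), (w, w, 30, s, 26, 26, 35), (w, w, 30, s, 26, 6, 17)}.
σ[D ≠ C ∧ A ≤ 30]: keep tuples satisfying D ≠ C ∧ A ≤ 30 → {(m, a, 24, s, 30, 26, 35), (m, a, 24, s, 30, 6, 17), (w, w, 30, s, 14, 26, 35), (w, w, 30, s, 14, 6, 17), (w, w, 30, s, 17, 26, 35), (w, w, 30, s, 17, 6, 17), (w, w, 30, s, 26, 26, 35), (w, w, 30, s, 26, 6, 17)}
Keep only column(s) B, D (4 duplicate(s) eliminated): {(m, 26), (m, 6), (w, 26), (w, 6)}
Taking the union: {(k, 24), (k, 5), (m, 26), (m, 6), (r, 12), (s, 8), (w, 22), (w, 26), (w, 6), (x, 36), (y, 8)}

{(k, 24), (k, 5), (m, 26), (m, 6), (r, 12), (s, 8), (w, 22), (w, 26), (w, 6), (x, 36), (y, 8)}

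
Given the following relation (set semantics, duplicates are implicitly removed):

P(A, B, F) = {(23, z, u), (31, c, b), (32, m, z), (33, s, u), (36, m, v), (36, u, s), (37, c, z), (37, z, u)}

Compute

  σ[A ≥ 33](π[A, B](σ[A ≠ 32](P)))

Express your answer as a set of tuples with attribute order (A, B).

{(33, s), (36, m), (36, u), (37, c), (37, z)}

Filtering on A ≠ 32 leaves {(23, z, u), (31, c, b), (33, s, u), (36, m, v), (36, u, s), (37, c, z), (37, z, u)}.
π_{A, B} gives {(23, z), (31, c), (33, s), (36, m), (36, u), (37, c), (37, z)}.
Filtering on A ≥ 33 leaves {(33, s), (36, m), (36, u), (37, c), (37, z)}.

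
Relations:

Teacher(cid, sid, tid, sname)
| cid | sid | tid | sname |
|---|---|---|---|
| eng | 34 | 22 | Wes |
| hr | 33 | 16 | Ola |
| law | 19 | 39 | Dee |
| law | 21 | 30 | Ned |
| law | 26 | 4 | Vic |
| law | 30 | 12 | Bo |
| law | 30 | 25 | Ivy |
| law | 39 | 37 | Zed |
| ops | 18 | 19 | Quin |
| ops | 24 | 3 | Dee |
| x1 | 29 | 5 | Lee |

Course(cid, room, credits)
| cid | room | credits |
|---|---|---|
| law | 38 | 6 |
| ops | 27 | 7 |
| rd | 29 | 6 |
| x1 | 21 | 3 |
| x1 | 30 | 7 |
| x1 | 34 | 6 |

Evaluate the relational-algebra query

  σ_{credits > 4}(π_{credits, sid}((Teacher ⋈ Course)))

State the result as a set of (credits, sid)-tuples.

{(6, 19), (6, 21), (6, 26), (6, 29), (6, 30), (6, 39), (7, 18), (7, 24), (7, 29)}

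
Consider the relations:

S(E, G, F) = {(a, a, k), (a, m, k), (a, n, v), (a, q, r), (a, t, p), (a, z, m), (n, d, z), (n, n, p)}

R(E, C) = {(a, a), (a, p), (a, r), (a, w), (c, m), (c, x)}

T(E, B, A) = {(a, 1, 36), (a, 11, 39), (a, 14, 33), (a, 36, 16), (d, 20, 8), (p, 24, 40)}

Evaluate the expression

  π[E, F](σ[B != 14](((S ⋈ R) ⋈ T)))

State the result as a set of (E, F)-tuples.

{(a, k), (a, m), (a, p), (a, r), (a, v)}

Joining S and R on E yields {(a, a, k, a), (a, a, k, p), (a, a, k, r), (a, a, k, w), (a, m, k, a), (a, m, k, p), (a, m, k, r), (a, m, k, w), (a, n, v, a), (a, n, v, p), (a, n, v, r), (a, n, v, w), (a, q, r, a), (a, q, r, p), (a, q, r, r), (a, q, r, w), (a, t, p, a), (a, t, p, p), (a, t, p, r), (a, t, p, w), (a, z, m, a), (a, z, m, p), (a, z, m, r), (a, z, m, w)}.
Joining (S ⋈ R) and T on E yields {(a, a, k, a, 1, 36), (a, a, k, a, 11, 39), (a, a, k, a, 14, 33), (a, a, k, a, 36, 16), (a, a, k, p, 1, 36), (a, a, k, p, 11, 39), (a, a, k, p, 14, 33), (a, a, k, p, 36, 16), (a, a, k, r, 1, 36), (a, a, k, r, 11, 39), (a, a, k, r, 14, 33), (a, a, k, r, 36, 16), (a, a, k, w, 1, 36), (a, a, k, w, 11, 39), (a, a, k, w, 14, 33), (a, a, k, w, 36, 16), (a, m, k, a, 1, 36), (a, m, k, a, 11, 39), (a, m, k, a, 14, 33), (a, m, k, a, 36, 16), (a, m, k, p, 1, 36), (a, m, k, p, 11, 39), (a, m, k, p, 14, 33), (a, m, k, p, 36, 16), (a, m, k, r, 1, 36), (a, m, k, r, 11, 39), (a, m, k, r, 14, 33), (a, m, k, r, 36, 16), (a, m, k, w, 1, 36), (a, m, k, w, 11, 39), (a, m, k, w, 14, 33), (a, m, k, w, 36, 16), (a, n, v, a, 1, 36), (a, n, v, a, 11, 39), (a, n, v, a, 14, 33), (a, n, v, a, 36, 16), (a, n, v, p, 1, 36), (a, n, v, p, 11, 39), (a, n, v, p, 14, 33), (a, n, v, p, 36, 16), (a, n, v, r, 1, 36), (a, n, v, r, 11, 39), (a, n, v, r, 14, 33), (a, n, v, r, 36, 16), (a, n, v, w, 1, 36), (a, n, v, w, 11, 39), (a, n, v, w, 14, 33), (a, n, v, w, 36, 16), (a, q, r, a, 1, 36), (a, q, r, a, 11, 39), (a, q, r, a, 14, 33), (a, q, r, a, 36, 16), (a, q, r, p, 1, 36), (a, q, r, p, 11, 39), (a, q, r, p, 14, 33), (a, q, r, p, 36, 16), (a, q, r, r, 1, 36), (a, q, r, r, 11, 39), (a, q, r, r, 14, 33), (a, q, r, r, 36, 16), (a, q, r, w, 1, 36), (a, q, r, w, 11, 39), (a, q, r, w, 14, 33), (a, q, r, w, 36, 16), (a, t, p, a, 1, 36), (a, t, p, a, 11, 39), (a, t, p, a, 14, 33), (a, t, p, a, 36, 16), (a, t, p, p, 1, 36), (a, t, p, p, 11, 39), (a, t, p, p, 14, 33), (a, t, p, p, 36, 16), (a, t, p, r, 1, 36), (a, t, p, r, 11, 39), (a, t, p, r, 14, 33), (a, t, p, r, 36, 16), (a, t, p, w, 1, 36), (a, t, p, w, 11, 39), (a, t, p, w, 14, 33), (a, t, p, w, 36, 16), (a, z, m, a, 1, 36), (a, z, m, a, 11, 39), (a, z, m, a, 14, 33), (a, z, m, a, 36, 16), (a, z, m, p, 1, 36), (a, z, m, p, 11, 39), (a, z, m, p, 14, 33), (a, z, m, p, 36, 16), (a, z, m, r, 1, 36), (a, z, m, r, 11, 39), (a, z, m, r, 14, 33), (a, z, m, r, 36, 16), (a, z, m, w, 1, 36), (a, z, m, w, 11, 39), (a, z, m, w, 14, 33), (a, z, m, w, 36, 16)}.
Apply σ_{B != 14}; surviving tuples: {(a, a, k, a, 1, 36), (a, a, k, a, 11, 39), (a, a, k, a, 36, 16), (a, a, k, p, 1, 36), (a, a, k, p, 11, 39), (a, a, k, p, 36, 16), (a, a, k, r, 1, 36), (a, a, k, r, 11, 39), (a, a, k, r, 36, 16), (a, a, k, w, 1, 36), (a, a, k, w, 11, 39), (a, a, k, w, 36, 16), (a, m, k, a, 1, 36), (a, m, k, a, 11, 39), (a, m, k, a, 36, 16), (a, m, k, p, 1, 36), (a, m, k, p, 11, 39), (a, m, k, p, 36, 16), (a, m, k, r, 1, 36), (a, m, k, r, 11, 39), (a, m, k, r, 36, 16), (a, m, k, w, 1, 36), (a, m, k, w, 11, 39), (a, m, k, w, 36, 16), (a, n, v, a, 1, 36), (a, n, v, a, 11, 39), (a, n, v, a, 36, 16), (a, n, v, p, 1, 36), (a, n, v, p, 11, 39), (a, n, v, p, 36, 16), (a, n, v, r, 1, 36), (a, n, v, r, 11, 39), (a, n, v, r, 36, 16), (a, n, v, w, 1, 36), (a, n, v, w, 11, 39), (a, n, v, w, 36, 16), (a, q, r, a, 1, 36), (a, q, r, a, 11, 39), (a, q, r, a, 36, 16), (a, q, r, p, 1, 36), (a, q, r, p, 11, 39), (a, q, r, p, 36, 16), (a, q, r, r, 1, 36), (a, q, r, r, 11, 39), (a, q, r, r, 36, 16), (a, q, r, w, 1, 36), (a, q, r, w, 11, 39), (a, q, r, w, 36, 16), (a, t, p, a, 1, 36), (a, t, p, a, 11, 39), (a, t, p, a, 36, 16), (a, t, p, p, 1, 36), (a, t, p, p, 11, 39), (a, t, p, p, 36, 16), (a, t, p, r, 1, 36), (a, t, p, r, 11, 39), (a, t, p, r, 36, 16), (a, t, p, w, 1, 36), (a, t, p, w, 11, 39), (a, t, p, w, 36, 16), (a, z, m, a, 1, 36), (a, z, m, a, 11, 39), (a, z, m, a, 36, 16), (a, z, m, p, 1, 36), (a, z, m, p, 11, 39), (a, z, m, p, 36, 16), (a, z, m, r, 1, 36), (a, z, m, r, 11, 39), (a, z, m, r, 36, 16), (a, z, m, w, 1, 36), (a, z, m, w, 11, 39), (a, z, m, w, 36, 16)}
π[E, F]: project onto (E, F) (67 duplicate(s) eliminated) → {(a, k), (a, m), (a, p), (a, r), (a, v)}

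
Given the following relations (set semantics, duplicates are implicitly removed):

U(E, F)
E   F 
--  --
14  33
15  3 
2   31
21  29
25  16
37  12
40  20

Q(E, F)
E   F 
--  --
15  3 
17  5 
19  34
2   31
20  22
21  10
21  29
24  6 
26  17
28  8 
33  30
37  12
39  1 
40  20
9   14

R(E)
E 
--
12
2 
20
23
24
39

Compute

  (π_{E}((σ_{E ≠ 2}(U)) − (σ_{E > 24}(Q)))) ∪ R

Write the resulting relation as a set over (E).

{12, 14, 15, 2, 20, 21, 23, 24, 25, 39}

Selection E ≠ 2: {(14, 33), (15, 3), (21, 29), (25, 16), (37, 12), (40, 20)}
Selection E > 24: {(26, 17), (28, 8), (33, 30), (37, 12), (39, 1), (40, 20)}
Set difference of the two operands is {(14, 33), (15, 3), (21, 29), (25, 16)}.
π_{E} gives {14, 15, 21, 25}.
Set union of the two operands is {12, 14, 15, 2, 20, 21, 23, 24, 25, 39}.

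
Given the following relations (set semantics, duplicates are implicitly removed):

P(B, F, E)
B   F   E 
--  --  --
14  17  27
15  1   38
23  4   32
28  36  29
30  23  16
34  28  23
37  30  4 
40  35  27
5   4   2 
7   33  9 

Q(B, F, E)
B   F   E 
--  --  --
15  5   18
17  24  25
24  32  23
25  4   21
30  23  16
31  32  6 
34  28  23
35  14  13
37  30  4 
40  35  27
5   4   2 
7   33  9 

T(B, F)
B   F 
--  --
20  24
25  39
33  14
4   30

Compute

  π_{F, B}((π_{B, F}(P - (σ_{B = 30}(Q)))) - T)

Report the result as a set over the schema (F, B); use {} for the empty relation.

{(1, 15), (17, 14), (28, 34), (30, 37), (33, 7), (35, 40), (36, 28), (4, 23), (4, 5)}

σ[B = 30]: keep tuples satisfying B = 30 → {(30, 23, 16)}
Difference: {(14, 17, 27), (15, 1, 38), (23, 4, 32), (28, 36, 29), (30, 23, 16), (34, 28, 23), (37, 30, 4), (40, 35, 27), (5, 4, 2), (7, 33, 9)} with {(30, 23, 16)} → {(14, 17, 27), (15, 1, 38), (23, 4, 32), (28, 36, 29), (34, 28, 23), (37, 30, 4), (40, 35, 27), (5, 4, 2), (7, 33, 9)}
π[B, F]: project onto (B, F) → {(14, 17), (15, 1), (23, 4), (28, 36), (34, 28), (37, 30), (40, 35), (5, 4), (7, 33)}
Difference: {(14, 17), (15, 1), (23, 4), (28, 36), (34, 28), (37, 30), (40, 35), (5, 4), (7, 33)} with {(20, 24), (25, 39), (33, 14), (4, 30)} → {(14, 17), (15, 1), (23, 4), (28, 36), (34, 28), (37, 30), (40, 35), (5, 4), (7, 33)}
π[F, B]: project onto (F, B) → {(1, 15), (17, 14), (28, 34), (30, 37), (33, 7), (35, 40), (36, 28), (4, 23), (4, 5)}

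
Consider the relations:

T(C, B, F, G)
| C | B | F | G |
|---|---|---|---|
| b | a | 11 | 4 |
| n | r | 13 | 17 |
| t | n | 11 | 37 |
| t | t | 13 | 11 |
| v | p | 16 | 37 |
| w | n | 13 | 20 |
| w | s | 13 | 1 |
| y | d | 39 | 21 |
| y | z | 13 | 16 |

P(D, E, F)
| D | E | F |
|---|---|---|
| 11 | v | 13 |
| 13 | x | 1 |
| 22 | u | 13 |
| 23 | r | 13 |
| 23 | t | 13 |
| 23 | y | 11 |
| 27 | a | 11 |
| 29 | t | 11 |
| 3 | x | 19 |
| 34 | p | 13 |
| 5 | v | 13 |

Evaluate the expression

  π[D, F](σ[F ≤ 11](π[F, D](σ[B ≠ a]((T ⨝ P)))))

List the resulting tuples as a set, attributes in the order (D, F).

Natural join on F: {(b, a, 11, 4, 23, y), (b, a, 11, 4, 27, a), (b, a, 11, 4, 29, t), (n, r, 13, 17, 11, v), (n, r, 13, 17, 22, u), (n, r, 13, 17, 23, r), (n, r, 13, 17, 23, t), (n, r, 13, 17, 34, p), (n, r, 13, 17, 5, v), (t, n, 11, 37, 23, y), (t, n, 11, 37, 27, a), (t, n, 11, 37, 29, t), (t, t, 13, 11, 11, v), (t, t, 13, 11, 22, u), (t, t, 13, 11, 23, r), (t, t, 13, 11, 23, t), (t, t, 13, 11, 34, p), (t, t, 13, 11, 5, v), (w, n, 13, 20, 11, v), (w, n, 13, 20, 22, u), (w, n, 13, 20, 23, r), (w, n, 13, 20, 23, t), (w, n, 13, 20, 34, p), (w, n, 13, 20, 5, v), (w, s, 13, 1, 11, v), (w, s, 13, 1, 22, u), (w, s, 13, 1, 23, r), (w, s, 13, 1, 23, t), (w, s, 13, 1, 34, p), (w, s, 13, 1, 5, v), (y, z, 13, 16, 11, v), (y, z, 13, 16, 22, u), (y, z, 13, 16, 23, r), (y, z, 13, 16, 23, t), (y, z, 13, 16, 34, p), (y, z, 13, 16, 5, v)}
Selection B ≠ a: {(n, r, 13, 17, 11, v), (n, r, 13, 17, 22, u), (n, r, 13, 17, 23, r), (n, r, 13, 17, 23, t), (n, r, 13, 17, 34, p), (n, r, 13, 17, 5, v), (t, n, 11, 37, 23, y), (t, n, 11, 37, 27, a), (t, n, 11, 37, 29, t), (t, t, 13, 11, 11, v), (t, t, 13, 11, 22, u), (t, t, 13, 11, 23, r), (t, t, 13, 11, 23, t), (t, t, 13, 11, 34, p), (t, t, 13, 11, 5, v), (w, n, 13, 20, 11, v), (w, n, 13, 20, 22, u), (w, n, 13, 20, 23, r), (w, n, 13, 20, 23, t), (w, n, 13, 20, 34, p), (w, n, 13, 20, 5, v), (w, s, 13, 1, 11, v), (w, s, 13, 1, 22, u), (w, s, 13, 1, 23, r), (w, s, 13, 1, 23, t), (w, s, 13, 1, 34, p), (w, s, 13, 1, 5, v), (y, z, 13, 16, 11, v), (y, z, 13, 16, 22, u), (y, z, 13, 16, 23, r), (y, z, 13, 16, 23, t), (y, z, 13, 16, 34, p), (y, z, 13, 16, 5, v)}
π_{F, D} gives {(11, 23), (11, 27), (11, 29), (13, 11), (13, 22), (13, 23), (13, 34), (13, 5)} (25 duplicate(s) eliminated).
Selection F ≤ 11: {(11, 23), (11, 27), (11, 29)}
π_{D, F} gives {(23, 11), (27, 11), (29, 11)}.

{(23, 11), (27, 11), (29, 11)}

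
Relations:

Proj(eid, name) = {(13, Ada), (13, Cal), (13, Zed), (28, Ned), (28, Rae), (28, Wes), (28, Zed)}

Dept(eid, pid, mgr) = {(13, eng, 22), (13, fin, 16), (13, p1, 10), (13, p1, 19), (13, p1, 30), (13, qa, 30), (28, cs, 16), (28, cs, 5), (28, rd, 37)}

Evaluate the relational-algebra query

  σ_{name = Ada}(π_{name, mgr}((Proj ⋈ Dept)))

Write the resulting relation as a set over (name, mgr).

{(Ada, 10), (Ada, 16), (Ada, 19), (Ada, 22), (Ada, 30)}

Joining Proj and Dept on eid yields {(13, Ada, eng, 22), (13, Ada, fin, 16), (13, Ada, p1, 10), (13, Ada, p1, 19), (13, Ada, p1, 30), (13, Ada, qa, 30), (13, Cal, eng, 22), (13, Cal, fin, 16), (13, Cal, p1, 10), (13, Cal, p1, 19), (13, Cal, p1, 30), (13, Cal, qa, 30), (13, Zed, eng, 22), (13, Zed, fin, 16), (13, Zed, p1, 10), (13, Zed, p1, 19), (13, Zed, p1, 30), (13, Zed, qa, 30), (28, Ned, cs, 16), (28, Ned, cs, 5), (28, Ned, rd, 37), (28, Rae, cs, 16), (28, Rae, cs, 5), (28, Rae, rd, 37), (28, Wes, cs, 16), (28, Wes, cs, 5), (28, Wes, rd, 37), (28, Zed, cs, 16), (28, Zed, cs, 5), (28, Zed, rd, 37)}.
Projecting to name, mgr (4 duplicate(s) eliminated): {(Ada, 10), (Ada, 16), (Ada, 19), (Ada, 22), (Ada, 30), (Cal, 10), (Cal, 16), (Cal, 19), (Cal, 22), (Cal, 30), (Ned, 16), (Ned, 37), (Ned, 5), (Rae, 16), (Rae, 37), (Rae, 5), (Wes, 16), (Wes, 37), (Wes, 5), (Zed, 10), (Zed, 16), (Zed, 19), (Zed, 22), (Zed, 30), (Zed, 37), (Zed, 5)}
σ[name = Ada]: keep tuples satisfying name = Ada → {(Ada, 10), (Ada, 16), (Ada, 19), (Ada, 22), (Ada, 30)}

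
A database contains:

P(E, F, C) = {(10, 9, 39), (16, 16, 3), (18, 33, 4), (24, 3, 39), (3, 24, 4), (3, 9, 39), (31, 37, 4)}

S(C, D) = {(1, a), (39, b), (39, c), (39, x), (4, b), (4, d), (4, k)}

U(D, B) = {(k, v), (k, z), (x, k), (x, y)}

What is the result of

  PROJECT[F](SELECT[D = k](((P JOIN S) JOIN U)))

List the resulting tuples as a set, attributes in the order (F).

P ⋈ S (natural join on C): {(10, 9, 39, b), (10, 9, 39, c), (10, 9, 39, x), (18, 33, 4, b), (18, 33, 4, d), (18, 33, 4, k), (24, 3, 39, b), (24, 3, 39, c), (24, 3, 39, x), (3, 24, 4, b), (3, 24, 4, d), (3, 24, 4, k), (3, 9, 39, b), (3, 9, 39, c), (3, 9, 39, x), (31, 37, 4, b), (31, 37, 4, d), (31, 37, 4, k)}
(P JOIN S) ⋈ U (natural join on D): {(10, 9, 39, x, k), (10, 9, 39, x, y), (18, 33, 4, k, v), (18, 33, 4, k, z), (24, 3, 39, x, k), (24, 3, 39, x, y), (3, 24, 4, k, v), (3, 24, 4, k, z), (3, 9, 39, x, k), (3, 9, 39, x, y), (31, 37, 4, k, v), (31, 37, 4, k, z)}
Selection D = k: {(18, 33, 4, k, v), (18, 33, 4, k, z), (3, 24, 4, k, v), (3, 24, 4, k, z), (31, 37, 4, k, v), (31, 37, 4, k, z)}
π[F]: project onto (F) (3 duplicate(s) eliminated) → {24, 33, 37}

{24, 33, 37}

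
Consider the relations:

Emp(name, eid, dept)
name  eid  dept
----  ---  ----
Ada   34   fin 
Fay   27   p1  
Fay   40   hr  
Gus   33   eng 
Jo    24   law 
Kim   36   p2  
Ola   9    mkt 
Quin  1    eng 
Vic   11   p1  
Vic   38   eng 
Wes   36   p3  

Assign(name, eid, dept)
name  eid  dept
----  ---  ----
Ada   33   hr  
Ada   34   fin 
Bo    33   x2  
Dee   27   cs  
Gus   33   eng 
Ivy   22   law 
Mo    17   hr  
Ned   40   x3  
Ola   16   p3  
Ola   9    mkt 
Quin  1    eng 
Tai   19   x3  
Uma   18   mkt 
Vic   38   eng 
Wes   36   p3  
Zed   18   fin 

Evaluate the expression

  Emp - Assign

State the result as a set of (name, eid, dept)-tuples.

{(Fay, 27, p1), (Fay, 40, hr), (Jo, 24, law), (Kim, 36, p2), (Vic, 11, p1)}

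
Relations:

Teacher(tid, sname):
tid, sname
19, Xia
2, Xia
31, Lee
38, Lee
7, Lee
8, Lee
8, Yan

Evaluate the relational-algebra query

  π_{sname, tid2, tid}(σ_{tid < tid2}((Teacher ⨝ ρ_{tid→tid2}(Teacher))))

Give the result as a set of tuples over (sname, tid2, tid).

ρ[tid→tid2]: schema becomes (tid2, sname); tuples unchanged.
Joining Teacher and ρ_{tid→tid2}(Teacher) on sname yields {(19, Xia, 19), (19, Xia, 2), (2, Xia, 19), (2, Xia, 2), (31, Lee, 31), (31, Lee, 38), (31, Lee, 7), (31, Lee, 8), (38, Lee, 31), (38, Lee, 38), (38, Lee, 7), (38, Lee, 8), (7, Lee, 31), (7, Lee, 38), (7, Lee, 7), (7, Lee, 8), (8, Lee, 31), (8, Lee, 38), (8, Lee, 7), (8, Lee, 8), (8, Yan, 8)}.
Filtering on tid < tid2 leaves {(2, Xia, 19), (31, Lee, 38), (7, Lee, 31), (7, Lee, 38), (7, Lee, 8), (8, Lee, 31), (8, Lee, 38)}.
Keep only column(s) sname, tid2, tid: {(Lee, 31, 7), (Lee, 31, 8), (Lee, 38, 31), (Lee, 38, 7), (Lee, 38, 8), (Lee, 8, 7), (Xia, 19, 2)}

{(Lee, 31, 7), (Lee, 31, 8), (Lee, 38, 31), (Lee, 38, 7), (Lee, 38, 8), (Lee, 8, 7), (Xia, 19, 2)}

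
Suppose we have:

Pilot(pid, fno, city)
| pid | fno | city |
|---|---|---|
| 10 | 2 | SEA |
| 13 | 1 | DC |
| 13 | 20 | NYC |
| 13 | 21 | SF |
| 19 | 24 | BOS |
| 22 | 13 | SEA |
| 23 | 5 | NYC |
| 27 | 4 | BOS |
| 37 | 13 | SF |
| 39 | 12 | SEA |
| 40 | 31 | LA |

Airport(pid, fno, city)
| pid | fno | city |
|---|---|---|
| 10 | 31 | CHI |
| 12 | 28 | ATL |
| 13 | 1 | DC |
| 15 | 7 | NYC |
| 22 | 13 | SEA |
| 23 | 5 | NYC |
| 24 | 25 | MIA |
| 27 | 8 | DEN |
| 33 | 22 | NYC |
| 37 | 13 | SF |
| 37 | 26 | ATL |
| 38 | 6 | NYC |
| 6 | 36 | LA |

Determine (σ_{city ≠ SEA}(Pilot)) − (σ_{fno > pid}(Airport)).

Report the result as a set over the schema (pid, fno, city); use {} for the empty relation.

{(13, 1, DC), (13, 20, NYC), (13, 21, SF), (19, 24, BOS), (23, 5, NYC), (27, 4, BOS), (37, 13, SF), (40, 31, LA)}

σ[city ≠ SEA]: keep tuples satisfying city ≠ SEA → {(13, 1, DC), (13, 20, NYC), (13, 21, SF), (19, 24, BOS), (23, 5, NYC), (27, 4, BOS), (37, 13, SF), (40, 31, LA)}
σ[fno > pid]: keep tuples satisfying fno > pid → {(10, 31, CHI), (12, 28, ATL), (24, 25, MIA), (6, 36, LA)}
Taking the difference: {(13, 1, DC), (13, 20, NYC), (13, 21, SF), (19, 24, BOS), (23, 5, NYC), (27, 4, BOS), (37, 13, SF), (40, 31, LA)}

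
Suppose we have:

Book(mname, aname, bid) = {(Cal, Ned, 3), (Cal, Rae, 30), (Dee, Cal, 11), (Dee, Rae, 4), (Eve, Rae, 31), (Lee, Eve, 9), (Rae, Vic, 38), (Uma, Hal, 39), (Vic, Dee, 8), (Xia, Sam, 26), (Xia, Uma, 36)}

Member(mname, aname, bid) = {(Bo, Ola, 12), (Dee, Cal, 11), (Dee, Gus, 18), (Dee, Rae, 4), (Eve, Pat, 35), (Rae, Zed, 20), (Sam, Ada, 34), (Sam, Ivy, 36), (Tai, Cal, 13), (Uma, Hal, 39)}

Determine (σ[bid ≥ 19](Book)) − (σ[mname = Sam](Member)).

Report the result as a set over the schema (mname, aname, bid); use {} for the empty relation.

{(Cal, Rae, 30), (Eve, Rae, 31), (Rae, Vic, 38), (Uma, Hal, 39), (Xia, Sam, 26), (Xia, Uma, 36)}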